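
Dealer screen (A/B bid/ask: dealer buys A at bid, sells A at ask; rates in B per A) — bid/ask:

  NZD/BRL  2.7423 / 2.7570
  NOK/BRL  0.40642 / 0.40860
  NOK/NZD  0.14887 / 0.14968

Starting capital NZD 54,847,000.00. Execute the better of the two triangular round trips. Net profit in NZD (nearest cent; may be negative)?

Best loop NZD → BRL → NOK → NZD:
NZD 54,847,000.00 × 2.7423 (sell NZD at bid) = BRL 150,406,928.10
BRL 150,406,928.10 ÷ 0.40860 (buy NOK at ask) = NOK 368,103,103.52
NOK 368,103,103.52 × 0.14887 (sell NOK at bid) = NZD 54,799,509.02

Net result: NZD -47,490.98 (no profitable arbitrage after spreads)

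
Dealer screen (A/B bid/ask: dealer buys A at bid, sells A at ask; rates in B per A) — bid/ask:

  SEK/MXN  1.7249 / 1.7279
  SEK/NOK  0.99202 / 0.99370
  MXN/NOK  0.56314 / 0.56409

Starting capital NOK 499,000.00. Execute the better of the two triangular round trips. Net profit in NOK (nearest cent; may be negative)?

Net profit: NOK 8,871.65

Best loop NOK → MXN → SEK → NOK:
NOK 499,000.00 ÷ 0.56409 (buy MXN at ask) = MXN 884,610.61
MXN 884,610.61 ÷ 1.7279 (buy SEK at ask) = SEK 511,957.06
SEK 511,957.06 × 0.99202 (sell SEK at bid) = NOK 507,871.65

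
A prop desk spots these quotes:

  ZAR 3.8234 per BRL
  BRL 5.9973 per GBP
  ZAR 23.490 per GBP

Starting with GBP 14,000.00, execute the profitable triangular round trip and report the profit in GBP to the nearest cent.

Profit: GBP 341.86

Profitable loop is GBP → ZAR → BRL → GBP:
GBP 14,000.00 × 23.490 = ZAR 328,860.00
ZAR 328,860.00 ÷ 3.8234 = BRL 86,012.45
BRL 86,012.45 ÷ 5.9973 = GBP 14,341.86
Profit = GBP 14,341.86 − GBP 14,000.00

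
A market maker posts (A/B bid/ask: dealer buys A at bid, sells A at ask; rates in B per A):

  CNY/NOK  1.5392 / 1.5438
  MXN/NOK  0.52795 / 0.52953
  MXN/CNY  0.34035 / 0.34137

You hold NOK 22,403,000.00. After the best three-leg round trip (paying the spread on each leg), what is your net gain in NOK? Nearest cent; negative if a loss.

Net profit: NOK 40,086.55

Best loop NOK → CNY → MXN → NOK:
NOK 22,403,000.00 ÷ 1.5438 (buy CNY at ask) = CNY 14,511,594.77
CNY 14,511,594.77 ÷ 0.34137 (buy MXN at ask) = MXN 42,509,871.30
MXN 42,509,871.30 × 0.52795 (sell MXN at bid) = NOK 22,443,086.55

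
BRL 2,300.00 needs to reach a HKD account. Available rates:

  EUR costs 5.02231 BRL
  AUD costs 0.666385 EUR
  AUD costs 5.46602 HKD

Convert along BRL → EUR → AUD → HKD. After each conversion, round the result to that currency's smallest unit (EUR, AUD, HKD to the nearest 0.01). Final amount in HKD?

BRL 2,300.00 ÷ 5.02231 = EUR 457.96
EUR 457.96 ÷ 0.666385 = AUD 687.23
AUD 687.23 × 5.46602 = HKD 3,756.41

HKD 3,756.41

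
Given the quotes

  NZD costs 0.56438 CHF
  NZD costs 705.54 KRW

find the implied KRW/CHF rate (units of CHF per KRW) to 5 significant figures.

1 KRW ÷ 705.54 = 0.00141735 NZD
0.00141735 NZD × 0.56438 = 0.000799926 CHF

KRW/CHF = 0.00079993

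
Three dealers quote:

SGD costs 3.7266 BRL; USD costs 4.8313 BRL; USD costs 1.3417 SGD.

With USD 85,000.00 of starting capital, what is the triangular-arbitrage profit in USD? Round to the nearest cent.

Profit: USD 2,967.68

Profitable loop is USD → SGD → BRL → USD:
USD 85,000.00 × 1.3417 = SGD 114,044.50
SGD 114,044.50 × 3.7266 = BRL 424,998.23
BRL 424,998.23 ÷ 4.8313 = USD 87,967.68
Profit = USD 87,967.68 − USD 85,000.00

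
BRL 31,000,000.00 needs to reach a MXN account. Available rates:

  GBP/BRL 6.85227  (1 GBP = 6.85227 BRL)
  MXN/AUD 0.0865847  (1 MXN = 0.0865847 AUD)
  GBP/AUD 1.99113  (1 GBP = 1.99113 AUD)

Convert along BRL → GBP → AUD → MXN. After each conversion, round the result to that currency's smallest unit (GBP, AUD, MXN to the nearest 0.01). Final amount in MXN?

MXN 104,036,488.78

BRL 31,000,000.00 ÷ 6.85227 = GBP 4,524,048.24
GBP 4,524,048.24 × 1.99113 = AUD 9,007,968.17
AUD 9,007,968.17 ÷ 0.0865847 = MXN 104,036,488.78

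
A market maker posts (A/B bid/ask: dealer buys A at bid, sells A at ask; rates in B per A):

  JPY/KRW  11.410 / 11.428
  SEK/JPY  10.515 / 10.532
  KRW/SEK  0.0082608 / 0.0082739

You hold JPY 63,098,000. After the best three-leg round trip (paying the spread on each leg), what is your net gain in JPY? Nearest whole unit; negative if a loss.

Best loop JPY → SEK → KRW → JPY:
JPY 63,098,000 ÷ 10.532 (buy SEK at ask) = SEK 5,991,074.82
SEK 5,991,074.82 ÷ 0.0082739 (buy KRW at ask) = KRW 724,093,211
KRW 724,093,211 ÷ 11.428 (buy JPY at ask) = JPY 63,361,324

Net profit: JPY 263,324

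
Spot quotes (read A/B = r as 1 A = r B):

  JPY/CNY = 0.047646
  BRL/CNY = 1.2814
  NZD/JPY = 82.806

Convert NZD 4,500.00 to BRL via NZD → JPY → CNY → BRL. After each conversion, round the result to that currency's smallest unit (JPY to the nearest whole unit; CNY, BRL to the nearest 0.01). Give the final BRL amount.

NZD 4,500.00 × 82.806 = JPY 372,627
JPY 372,627 × 0.047646 = CNY 17,754.19
CNY 17,754.19 ÷ 1.2814 = BRL 13,855.31

BRL 13,855.31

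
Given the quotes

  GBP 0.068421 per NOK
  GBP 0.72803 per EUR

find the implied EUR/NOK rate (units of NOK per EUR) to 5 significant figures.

1 EUR × 0.72803 = 0.72803 GBP
0.72803 GBP ÷ 0.068421 = 10.6404 NOK

EUR/NOK = 10.640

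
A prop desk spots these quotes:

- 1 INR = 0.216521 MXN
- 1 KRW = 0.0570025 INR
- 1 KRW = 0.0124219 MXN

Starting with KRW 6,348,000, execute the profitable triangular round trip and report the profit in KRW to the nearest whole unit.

Profit: KRW 40,973

Profitable loop is KRW → MXN → INR → KRW:
KRW 6,348,000 × 0.0124219 = MXN 78,854.22
MXN 78,854.22 ÷ 0.216521 = INR 364,187.41
INR 364,187.41 ÷ 0.0570025 = KRW 6,388,973
Profit = KRW 6,388,973 − KRW 6,348,000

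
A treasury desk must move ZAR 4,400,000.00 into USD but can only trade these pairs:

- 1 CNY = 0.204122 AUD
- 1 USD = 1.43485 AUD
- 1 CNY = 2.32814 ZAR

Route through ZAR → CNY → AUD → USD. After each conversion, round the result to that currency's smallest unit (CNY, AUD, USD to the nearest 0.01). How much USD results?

ZAR 4,400,000.00 ÷ 2.32814 = CNY 1,889,920.71
CNY 1,889,920.71 × 0.204122 = AUD 385,774.40
AUD 385,774.40 ÷ 1.43485 = USD 268,860.44

USD 268,860.44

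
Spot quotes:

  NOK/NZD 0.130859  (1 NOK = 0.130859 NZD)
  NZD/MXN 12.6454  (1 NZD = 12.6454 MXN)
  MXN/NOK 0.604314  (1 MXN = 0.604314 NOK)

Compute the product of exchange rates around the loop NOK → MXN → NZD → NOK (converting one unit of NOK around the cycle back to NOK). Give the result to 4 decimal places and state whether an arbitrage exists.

1.0000 (no arbitrage)

Around NOK → MXN → NZD → NOK: 1 ÷ 0.604314 ÷ 12.6454 ÷ 0.130859 = 1.000003
Product ≈ 1 (deviation 0.000%, within rounding noise).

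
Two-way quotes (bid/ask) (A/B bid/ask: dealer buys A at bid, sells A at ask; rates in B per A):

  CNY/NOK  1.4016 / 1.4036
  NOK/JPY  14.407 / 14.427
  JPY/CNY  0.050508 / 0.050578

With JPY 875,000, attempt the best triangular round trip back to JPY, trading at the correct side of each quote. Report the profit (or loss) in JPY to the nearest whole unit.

Net profit: JPY 17,413

Best loop JPY → CNY → NOK → JPY:
JPY 875,000 × 0.050508 (sell JPY at bid) = CNY 44,194.50
CNY 44,194.50 × 1.4016 (sell CNY at bid) = NOK 61,943.01
NOK 61,943.01 × 14.407 (sell NOK at bid) = JPY 892,413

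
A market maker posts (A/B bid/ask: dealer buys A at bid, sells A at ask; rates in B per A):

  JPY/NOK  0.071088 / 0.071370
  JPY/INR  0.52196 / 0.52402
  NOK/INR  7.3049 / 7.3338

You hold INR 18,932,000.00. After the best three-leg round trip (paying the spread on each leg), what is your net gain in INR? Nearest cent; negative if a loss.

Net result: INR -52,566.47 (no profitable arbitrage after spreads)

Best loop INR → NOK → JPY → INR:
INR 18,932,000.00 ÷ 7.3338 (buy NOK at ask) = NOK 2,581,472.09
NOK 2,581,472.09 ÷ 0.071370 (buy JPY at ask) = JPY 36,170,269
JPY 36,170,269 × 0.52196 (sell JPY at bid) = INR 18,879,433.53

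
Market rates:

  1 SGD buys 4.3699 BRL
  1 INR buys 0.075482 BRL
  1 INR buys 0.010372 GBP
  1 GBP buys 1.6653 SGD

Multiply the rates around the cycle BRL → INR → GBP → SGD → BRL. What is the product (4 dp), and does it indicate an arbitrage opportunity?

1.0000 (no arbitrage)

Around BRL → INR → GBP → SGD → BRL: 1 ÷ 0.075482 × 0.010372 × 1.6653 × 4.3699 = 0.999961
Product ≈ 1 (deviation 0.004%, within rounding noise).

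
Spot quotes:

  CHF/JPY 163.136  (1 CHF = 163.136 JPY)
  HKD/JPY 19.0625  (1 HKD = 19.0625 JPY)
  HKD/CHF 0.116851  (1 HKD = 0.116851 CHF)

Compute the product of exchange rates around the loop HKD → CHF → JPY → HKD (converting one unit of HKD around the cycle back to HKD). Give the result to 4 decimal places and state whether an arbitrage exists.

1.0000 (no arbitrage)

Around HKD → CHF → JPY → HKD: 1 × 0.116851 × 163.136 ÷ 19.0625 = 1.000005
Product ≈ 1 (deviation 0.001%, within rounding noise).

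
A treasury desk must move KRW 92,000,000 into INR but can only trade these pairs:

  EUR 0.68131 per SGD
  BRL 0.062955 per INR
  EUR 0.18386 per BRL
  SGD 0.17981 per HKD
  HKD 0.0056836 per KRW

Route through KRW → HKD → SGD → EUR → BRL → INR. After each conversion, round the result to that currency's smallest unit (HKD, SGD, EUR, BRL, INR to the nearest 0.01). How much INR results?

KRW 92,000,000 × 0.0056836 = HKD 522,891.20
HKD 522,891.20 × 0.17981 = SGD 94,021.07
SGD 94,021.07 × 0.68131 = EUR 64,057.50
EUR 64,057.50 ÷ 0.18386 = BRL 348,403.68
BRL 348,403.68 ÷ 0.062955 = INR 5,534,170.12

INR 5,534,170.12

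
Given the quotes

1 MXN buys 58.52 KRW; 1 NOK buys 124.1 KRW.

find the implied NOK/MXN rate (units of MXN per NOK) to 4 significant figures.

NOK/MXN = 2.121

1 NOK × 124.1 = 124.1 KRW
124.1 KRW ÷ 58.52 = 2.12064 MXN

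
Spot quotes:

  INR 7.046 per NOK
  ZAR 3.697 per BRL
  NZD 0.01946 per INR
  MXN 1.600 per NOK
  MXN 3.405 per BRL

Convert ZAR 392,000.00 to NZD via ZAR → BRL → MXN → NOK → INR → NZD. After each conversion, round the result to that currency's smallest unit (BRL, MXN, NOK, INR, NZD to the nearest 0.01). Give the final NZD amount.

ZAR 392,000.00 ÷ 3.697 = BRL 106,031.92
BRL 106,031.92 × 3.405 = MXN 361,038.69
MXN 361,038.69 ÷ 1.600 = NOK 225,649.18
NOK 225,649.18 × 7.046 = INR 1,589,924.12
INR 1,589,924.12 × 0.01946 = NZD 30,939.92

NZD 30,939.92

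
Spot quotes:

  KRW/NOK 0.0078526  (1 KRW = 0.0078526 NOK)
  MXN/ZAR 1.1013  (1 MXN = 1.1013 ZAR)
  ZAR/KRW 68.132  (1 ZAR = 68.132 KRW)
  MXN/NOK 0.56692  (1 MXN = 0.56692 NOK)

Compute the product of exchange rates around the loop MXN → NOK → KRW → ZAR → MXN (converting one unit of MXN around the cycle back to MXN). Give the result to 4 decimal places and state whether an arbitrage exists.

Around MXN → NOK → KRW → ZAR → MXN: 1 × 0.56692 ÷ 0.0078526 ÷ 68.132 ÷ 1.1013 = 0.962169
Product < 1; profitable direction is MXN → ZAR → KRW → NOK → MXN.

0.9622 (arbitrage exists)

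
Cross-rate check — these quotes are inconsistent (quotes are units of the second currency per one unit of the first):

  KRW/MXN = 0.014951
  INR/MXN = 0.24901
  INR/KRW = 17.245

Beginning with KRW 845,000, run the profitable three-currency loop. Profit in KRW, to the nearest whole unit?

Profitable loop is KRW → MXN → INR → KRW:
KRW 845,000 × 0.014951 = MXN 12,633.60
MXN 12,633.60 ÷ 0.24901 = INR 50,735.29
INR 50,735.29 × 17.245 = KRW 874,930
Profit = KRW 874,930 − KRW 845,000

Profit: KRW 29,930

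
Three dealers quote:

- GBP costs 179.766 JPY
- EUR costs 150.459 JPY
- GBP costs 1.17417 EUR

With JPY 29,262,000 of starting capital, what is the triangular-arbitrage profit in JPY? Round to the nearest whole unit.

Profit: JPY 513,729

Profitable loop is JPY → EUR → GBP → JPY:
JPY 29,262,000 ÷ 150.459 = EUR 194,484.88
EUR 194,484.88 ÷ 1.17417 = GBP 165,636.05
GBP 165,636.05 × 179.766 = JPY 29,775,729
Profit = JPY 29,775,729 − JPY 29,262,000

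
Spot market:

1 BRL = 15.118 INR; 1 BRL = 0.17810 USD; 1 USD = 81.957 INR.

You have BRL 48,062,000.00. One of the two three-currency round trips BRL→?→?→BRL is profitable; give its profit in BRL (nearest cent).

Profitable loop is BRL → INR → USD → BRL:
BRL 48,062,000.00 × 15.118 = INR 726,601,316.00
INR 726,601,316.00 ÷ 81.957 = USD 8,865,640.71
USD 8,865,640.71 ÷ 0.17810 = BRL 49,779,004.57
Profit = BRL 49,779,004.57 − BRL 48,062,000.00

Profit: BRL 1,717,004.57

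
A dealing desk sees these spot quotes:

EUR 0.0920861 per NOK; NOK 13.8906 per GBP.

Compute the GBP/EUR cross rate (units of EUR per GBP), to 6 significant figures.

1 GBP × 13.8906 = 13.8906 NOK
13.8906 NOK × 0.0920861 = 1.27913 EUR

GBP/EUR = 1.27913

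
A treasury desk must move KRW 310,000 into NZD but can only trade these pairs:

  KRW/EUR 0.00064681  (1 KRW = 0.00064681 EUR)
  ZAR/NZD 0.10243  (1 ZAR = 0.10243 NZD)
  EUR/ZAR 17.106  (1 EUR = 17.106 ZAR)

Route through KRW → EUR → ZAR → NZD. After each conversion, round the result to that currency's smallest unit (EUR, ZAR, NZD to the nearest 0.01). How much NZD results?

NZD 351.33

KRW 310,000 × 0.00064681 = EUR 200.51
EUR 200.51 × 17.106 = ZAR 3,429.92
ZAR 3,429.92 × 0.10243 = NZD 351.33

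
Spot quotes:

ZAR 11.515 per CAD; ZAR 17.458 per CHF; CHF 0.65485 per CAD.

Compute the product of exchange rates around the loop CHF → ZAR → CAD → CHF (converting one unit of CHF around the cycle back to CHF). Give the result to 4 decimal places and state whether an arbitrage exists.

0.9928 (arbitrage exists)

Around CHF → ZAR → CAD → CHF: 1 × 17.458 ÷ 11.515 × 0.65485 = 0.992824
Product < 1; profitable direction is CHF → CAD → ZAR → CHF.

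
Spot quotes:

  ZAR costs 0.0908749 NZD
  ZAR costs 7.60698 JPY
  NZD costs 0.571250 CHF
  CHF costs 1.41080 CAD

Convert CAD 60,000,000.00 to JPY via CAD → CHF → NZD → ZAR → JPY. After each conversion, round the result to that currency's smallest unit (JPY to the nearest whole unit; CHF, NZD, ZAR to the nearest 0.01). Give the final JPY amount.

JPY 6,232,006,747

CAD 60,000,000.00 ÷ 1.41080 = CHF 42,529,061.53
CHF 42,529,061.53 ÷ 0.571250 = NZD 74,449,123.03
NZD 74,449,123.03 ÷ 0.0908749 = ZAR 819,248,472.68
ZAR 819,248,472.68 × 7.60698 = JPY 6,232,006,747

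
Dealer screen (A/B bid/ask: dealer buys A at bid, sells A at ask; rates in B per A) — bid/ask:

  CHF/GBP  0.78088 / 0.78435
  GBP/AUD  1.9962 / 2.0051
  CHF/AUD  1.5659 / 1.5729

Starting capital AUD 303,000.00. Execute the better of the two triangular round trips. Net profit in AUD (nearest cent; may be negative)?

Net result: AUD -1,310.14 (no profitable arbitrage after spreads)

Best loop AUD → GBP → CHF → AUD:
AUD 303,000.00 ÷ 2.0051 (buy GBP at ask) = GBP 151,114.66
GBP 151,114.66 ÷ 0.78435 (buy CHF at ask) = CHF 192,662.28
CHF 192,662.28 × 1.5659 (sell CHF at bid) = AUD 301,689.86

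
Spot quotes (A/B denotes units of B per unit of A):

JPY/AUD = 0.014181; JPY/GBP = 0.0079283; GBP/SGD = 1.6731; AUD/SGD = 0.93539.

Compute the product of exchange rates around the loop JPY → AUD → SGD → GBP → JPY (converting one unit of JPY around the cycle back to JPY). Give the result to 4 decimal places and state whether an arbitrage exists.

Around JPY → AUD → SGD → GBP → JPY: 1 × 0.014181 × 0.93539 ÷ 1.6731 ÷ 0.0079283 = 0.999994
Product ≈ 1 (deviation 0.001%, within rounding noise).

1.0000 (no arbitrage)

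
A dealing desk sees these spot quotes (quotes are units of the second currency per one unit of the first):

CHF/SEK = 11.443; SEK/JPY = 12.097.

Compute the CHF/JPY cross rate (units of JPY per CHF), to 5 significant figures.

CHF/JPY = 138.43

1 CHF × 11.443 = 11.443 SEK
11.443 SEK × 12.097 = 138.426 JPY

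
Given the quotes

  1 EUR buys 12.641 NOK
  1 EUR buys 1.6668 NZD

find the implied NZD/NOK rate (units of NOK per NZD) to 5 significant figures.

NZD/NOK = 7.5840

1 NZD ÷ 1.6668 = 0.599952 EUR
0.599952 EUR × 12.641 = 7.58399 NOK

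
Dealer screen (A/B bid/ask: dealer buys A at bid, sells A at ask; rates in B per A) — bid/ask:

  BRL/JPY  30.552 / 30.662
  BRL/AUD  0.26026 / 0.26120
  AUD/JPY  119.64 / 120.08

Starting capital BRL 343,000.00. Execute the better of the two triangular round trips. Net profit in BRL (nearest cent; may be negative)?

Best loop BRL → AUD → JPY → BRL:
BRL 343,000.00 × 0.26026 (sell BRL at bid) = AUD 89,269.18
AUD 89,269.18 × 119.64 (sell AUD at bid) = JPY 10,680,165
JPY 10,680,165 ÷ 30.662 (buy BRL at ask) = BRL 348,319.25

Net profit: BRL 5,319.25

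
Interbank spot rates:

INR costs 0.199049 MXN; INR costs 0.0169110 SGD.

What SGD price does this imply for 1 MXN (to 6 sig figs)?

MXN/SGD = 0.0849590

1 MXN ÷ 0.199049 = 5.02389 INR
5.02389 INR × 0.0169110 = 0.084959 SGD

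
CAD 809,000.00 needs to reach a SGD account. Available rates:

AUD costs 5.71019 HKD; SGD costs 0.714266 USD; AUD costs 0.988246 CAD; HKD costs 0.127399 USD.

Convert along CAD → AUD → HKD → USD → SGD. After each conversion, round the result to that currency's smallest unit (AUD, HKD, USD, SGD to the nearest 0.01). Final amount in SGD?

CAD 809,000.00 ÷ 0.988246 = AUD 818,622.08
AUD 818,622.08 × 5.71019 = HKD 4,674,487.61
HKD 4,674,487.61 × 0.127399 = USD 595,525.05
USD 595,525.05 ÷ 0.714266 = SGD 833,758.08

SGD 833,758.08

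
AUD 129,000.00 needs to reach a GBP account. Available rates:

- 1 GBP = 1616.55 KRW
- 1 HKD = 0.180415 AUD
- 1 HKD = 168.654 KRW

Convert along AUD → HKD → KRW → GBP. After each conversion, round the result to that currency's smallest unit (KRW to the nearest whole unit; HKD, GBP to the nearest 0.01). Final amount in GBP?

AUD 129,000.00 ÷ 0.180415 = HKD 715,018.15
HKD 715,018.15 × 168.654 = KRW 120,590,671
KRW 120,590,671 ÷ 1616.55 = GBP 74,597.55

GBP 74,597.55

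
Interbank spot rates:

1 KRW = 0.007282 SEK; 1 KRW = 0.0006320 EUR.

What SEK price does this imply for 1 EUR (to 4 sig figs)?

EUR/SEK = 11.52

1 EUR ÷ 0.0006320 = 1582.28 KRW
1582.28 KRW × 0.007282 = 11.5222 SEK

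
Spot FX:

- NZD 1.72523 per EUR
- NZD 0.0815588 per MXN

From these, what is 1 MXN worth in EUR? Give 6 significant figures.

MXN/EUR = 0.0472742

1 MXN × 0.0815588 = 0.0815588 NZD
0.0815588 NZD ÷ 1.72523 = 0.0472742 EUR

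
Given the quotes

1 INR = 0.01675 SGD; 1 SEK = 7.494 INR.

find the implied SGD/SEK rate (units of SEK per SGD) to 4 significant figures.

1 SGD ÷ 0.01675 = 59.7015 INR
59.7015 INR ÷ 7.494 = 7.96657 SEK

SGD/SEK = 7.967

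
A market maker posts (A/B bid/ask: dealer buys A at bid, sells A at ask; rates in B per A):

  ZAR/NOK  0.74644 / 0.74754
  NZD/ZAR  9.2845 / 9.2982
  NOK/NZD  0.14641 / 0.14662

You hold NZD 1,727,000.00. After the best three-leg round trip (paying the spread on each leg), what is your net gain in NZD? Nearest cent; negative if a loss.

Best loop NZD → ZAR → NOK → NZD:
NZD 1,727,000.00 × 9.2845 (sell NZD at bid) = ZAR 16,034,331.50
ZAR 16,034,331.50 × 0.74644 (sell ZAR at bid) = NOK 11,968,666.40
NOK 11,968,666.40 × 0.14641 (sell NOK at bid) = NZD 1,752,332.45

Net profit: NZD 25,332.45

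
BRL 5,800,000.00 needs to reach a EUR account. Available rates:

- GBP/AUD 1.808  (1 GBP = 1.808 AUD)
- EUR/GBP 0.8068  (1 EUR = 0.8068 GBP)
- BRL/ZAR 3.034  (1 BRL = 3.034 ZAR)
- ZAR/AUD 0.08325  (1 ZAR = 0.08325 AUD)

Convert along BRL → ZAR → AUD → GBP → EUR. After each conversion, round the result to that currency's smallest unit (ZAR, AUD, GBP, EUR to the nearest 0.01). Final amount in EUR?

EUR 1,004,300.07

BRL 5,800,000.00 × 3.034 = ZAR 17,597,200.00
ZAR 17,597,200.00 × 0.08325 = AUD 1,464,966.90
AUD 1,464,966.90 ÷ 1.808 = GBP 810,269.30
GBP 810,269.30 ÷ 0.8068 = EUR 1,004,300.07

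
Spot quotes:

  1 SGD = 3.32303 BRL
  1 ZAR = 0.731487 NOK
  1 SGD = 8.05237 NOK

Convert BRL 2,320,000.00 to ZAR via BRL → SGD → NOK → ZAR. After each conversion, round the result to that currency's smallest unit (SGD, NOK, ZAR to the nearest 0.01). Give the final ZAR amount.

BRL 2,320,000.00 ÷ 3.32303 = SGD 698,158.01
SGD 698,158.01 × 8.05237 = NOK 5,621,826.61
NOK 5,621,826.61 ÷ 0.731487 = ZAR 7,685,477.13

ZAR 7,685,477.13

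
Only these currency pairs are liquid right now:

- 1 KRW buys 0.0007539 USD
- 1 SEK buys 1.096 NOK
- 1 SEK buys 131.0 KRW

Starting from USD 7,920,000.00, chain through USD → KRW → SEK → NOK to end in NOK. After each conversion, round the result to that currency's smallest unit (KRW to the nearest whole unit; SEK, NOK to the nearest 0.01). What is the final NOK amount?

NOK 87,892,273.16

USD 7,920,000.00 ÷ 0.0007539 = KRW 10,505,372,065
KRW 10,505,372,065 ÷ 131.0 = SEK 80,193,679.89
SEK 80,193,679.89 × 1.096 = NOK 87,892,273.16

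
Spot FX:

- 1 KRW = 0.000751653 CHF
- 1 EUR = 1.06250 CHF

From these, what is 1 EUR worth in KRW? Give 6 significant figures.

EUR/KRW = 1413.55

1 EUR × 1.06250 = 1.0625 CHF
1.0625 CHF ÷ 0.000751653 = 1413.55 KRW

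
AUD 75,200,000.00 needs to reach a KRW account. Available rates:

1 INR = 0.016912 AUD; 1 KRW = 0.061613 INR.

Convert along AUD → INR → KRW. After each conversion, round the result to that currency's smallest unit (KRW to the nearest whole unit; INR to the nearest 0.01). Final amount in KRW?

AUD 75,200,000.00 ÷ 0.016912 = INR 4,446,546,830.65
INR 4,446,546,830.65 ÷ 0.061613 = KRW 72,168,971,332

KRW 72,168,971,332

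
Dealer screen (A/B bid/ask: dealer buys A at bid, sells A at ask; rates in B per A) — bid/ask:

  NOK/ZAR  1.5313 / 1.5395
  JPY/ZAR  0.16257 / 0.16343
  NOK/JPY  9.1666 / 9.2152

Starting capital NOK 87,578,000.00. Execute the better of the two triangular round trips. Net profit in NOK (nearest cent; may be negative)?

Net profit: NOK 1,468,890.71

Best loop NOK → ZAR → JPY → NOK:
NOK 87,578,000.00 × 1.5313 (sell NOK at bid) = ZAR 134,108,191.40
ZAR 134,108,191.40 ÷ 0.16343 (buy JPY at ask) = JPY 820,584,907
JPY 820,584,907 ÷ 9.2152 (buy NOK at ask) = NOK 89,046,890.71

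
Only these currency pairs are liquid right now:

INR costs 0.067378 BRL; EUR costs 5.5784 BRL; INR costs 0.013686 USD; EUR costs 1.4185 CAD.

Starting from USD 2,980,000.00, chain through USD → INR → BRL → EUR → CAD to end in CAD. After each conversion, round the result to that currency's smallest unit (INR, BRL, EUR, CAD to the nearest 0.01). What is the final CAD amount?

USD 2,980,000.00 ÷ 0.013686 = INR 217,740,756.98
INR 217,740,756.98 × 0.067378 = BRL 14,670,936.72
BRL 14,670,936.72 ÷ 5.5784 = EUR 2,629,954.24
EUR 2,629,954.24 × 1.4185 = CAD 3,730,590.09

CAD 3,730,590.09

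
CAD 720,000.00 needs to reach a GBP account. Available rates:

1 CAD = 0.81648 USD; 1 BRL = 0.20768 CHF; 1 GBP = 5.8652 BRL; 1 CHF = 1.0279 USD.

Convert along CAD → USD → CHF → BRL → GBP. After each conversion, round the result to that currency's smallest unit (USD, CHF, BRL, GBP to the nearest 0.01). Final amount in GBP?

GBP 469,515.23

CAD 720,000.00 × 0.81648 = USD 587,865.60
USD 587,865.60 ÷ 1.0279 = CHF 571,909.33
CHF 571,909.33 ÷ 0.20768 = BRL 2,753,800.70
BRL 2,753,800.70 ÷ 5.8652 = GBP 469,515.23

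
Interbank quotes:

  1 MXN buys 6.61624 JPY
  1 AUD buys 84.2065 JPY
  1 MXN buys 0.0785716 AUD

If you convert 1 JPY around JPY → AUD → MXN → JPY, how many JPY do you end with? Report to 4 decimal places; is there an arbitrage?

Around JPY → AUD → MXN → JPY: 1 ÷ 84.2065 ÷ 0.0785716 × 6.61624 = 1.000000
Product ≈ 1 (deviation 0.000%, within rounding noise).

1.0000 (no arbitrage)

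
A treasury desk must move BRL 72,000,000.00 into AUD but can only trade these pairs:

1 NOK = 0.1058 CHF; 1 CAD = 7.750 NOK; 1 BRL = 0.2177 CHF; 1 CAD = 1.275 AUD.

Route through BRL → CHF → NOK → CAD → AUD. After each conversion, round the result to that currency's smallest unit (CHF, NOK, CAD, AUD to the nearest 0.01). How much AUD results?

BRL 72,000,000.00 × 0.2177 = CHF 15,674,400.00
CHF 15,674,400.00 ÷ 0.1058 = NOK 148,151,228.73
NOK 148,151,228.73 ÷ 7.750 = CAD 19,116,287.58
CAD 19,116,287.58 × 1.275 = AUD 24,373,266.66

AUD 24,373,266.66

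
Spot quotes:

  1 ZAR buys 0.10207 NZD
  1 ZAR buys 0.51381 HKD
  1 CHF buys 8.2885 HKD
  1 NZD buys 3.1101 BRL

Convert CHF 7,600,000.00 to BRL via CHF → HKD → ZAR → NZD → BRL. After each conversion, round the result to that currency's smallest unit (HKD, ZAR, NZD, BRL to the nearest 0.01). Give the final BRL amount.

CHF 7,600,000.00 × 8.2885 = HKD 62,992,600.00
HKD 62,992,600.00 ÷ 0.51381 = ZAR 122,599,015.20
ZAR 122,599,015.20 × 0.10207 = NZD 12,513,681.48
NZD 12,513,681.48 × 3.1101 = BRL 38,918,800.77

BRL 38,918,800.77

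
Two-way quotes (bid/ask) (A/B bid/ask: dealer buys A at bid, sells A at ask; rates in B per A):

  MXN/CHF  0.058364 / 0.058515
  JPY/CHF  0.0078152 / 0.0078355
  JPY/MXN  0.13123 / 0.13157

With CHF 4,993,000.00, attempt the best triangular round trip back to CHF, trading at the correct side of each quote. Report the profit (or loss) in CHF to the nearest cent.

Net profit: CHF 75,478.15

Best loop CHF → MXN → JPY → CHF:
CHF 4,993,000.00 ÷ 0.058515 (buy MXN at ask) = MXN 85,328,548.24
MXN 85,328,548.24 ÷ 0.13157 (buy JPY at ask) = JPY 648,541,067
JPY 648,541,067 × 0.0078152 (sell JPY at bid) = CHF 5,068,478.15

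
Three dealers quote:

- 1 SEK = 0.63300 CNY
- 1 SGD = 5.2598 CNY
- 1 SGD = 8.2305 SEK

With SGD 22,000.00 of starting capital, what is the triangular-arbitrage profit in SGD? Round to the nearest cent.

Profitable loop is SGD → CNY → SEK → SGD:
SGD 22,000.00 × 5.2598 = CNY 115,715.60
CNY 115,715.60 ÷ 0.63300 = SEK 182,805.06
SEK 182,805.06 ÷ 8.2305 = SGD 22,210.69
Profit = SGD 22,210.69 − SGD 22,000.00

Profit: SGD 210.69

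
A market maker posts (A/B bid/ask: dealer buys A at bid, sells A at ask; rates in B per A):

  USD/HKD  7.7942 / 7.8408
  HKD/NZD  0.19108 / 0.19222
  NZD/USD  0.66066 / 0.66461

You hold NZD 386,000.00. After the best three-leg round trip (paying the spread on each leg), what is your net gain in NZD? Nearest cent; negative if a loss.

Best loop NZD → HKD → USD → NZD:
NZD 386,000.00 ÷ 0.19222 (buy HKD at ask) = HKD 2,008,115.70
HKD 2,008,115.70 ÷ 7.8408 (buy USD at ask) = USD 256,111.07
USD 256,111.07 ÷ 0.66461 (buy NZD at ask) = NZD 385,355.43

Net result: NZD -644.57 (no profitable arbitrage after spreads)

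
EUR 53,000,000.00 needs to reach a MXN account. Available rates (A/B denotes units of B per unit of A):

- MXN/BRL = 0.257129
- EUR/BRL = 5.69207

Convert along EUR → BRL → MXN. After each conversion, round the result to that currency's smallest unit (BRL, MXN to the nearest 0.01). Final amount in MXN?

EUR 53,000,000.00 × 5.69207 = BRL 301,679,710.00
BRL 301,679,710.00 ÷ 0.257129 = MXN 1,173,262,098.01

MXN 1,173,262,098.01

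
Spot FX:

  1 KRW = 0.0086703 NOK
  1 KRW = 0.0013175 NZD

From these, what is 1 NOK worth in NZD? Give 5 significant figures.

1 NOK ÷ 0.0086703 = 115.336 KRW
115.336 KRW × 0.0013175 = 0.151956 NZD

NOK/NZD = 0.15196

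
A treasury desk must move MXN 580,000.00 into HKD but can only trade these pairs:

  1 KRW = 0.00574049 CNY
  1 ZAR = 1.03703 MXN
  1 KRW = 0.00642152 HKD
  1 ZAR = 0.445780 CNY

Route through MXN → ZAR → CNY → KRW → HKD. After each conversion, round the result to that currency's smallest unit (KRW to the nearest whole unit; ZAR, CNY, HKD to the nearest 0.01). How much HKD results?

MXN 580,000.00 ÷ 1.03703 = ZAR 559,289.51
ZAR 559,289.51 × 0.445780 = CNY 249,320.08
CNY 249,320.08 ÷ 0.00574049 = KRW 43,431,846
KRW 43,431,846 × 0.00642152 = HKD 278,898.47

HKD 278,898.47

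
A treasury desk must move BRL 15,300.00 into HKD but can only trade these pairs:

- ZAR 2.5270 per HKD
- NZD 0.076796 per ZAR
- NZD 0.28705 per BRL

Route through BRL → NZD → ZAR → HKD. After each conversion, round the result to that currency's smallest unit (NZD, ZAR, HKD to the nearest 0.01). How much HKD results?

HKD 22,631.10

BRL 15,300.00 × 0.28705 = NZD 4,391.87
NZD 4,391.87 ÷ 0.076796 = ZAR 57,188.79
ZAR 57,188.79 ÷ 2.5270 = HKD 22,631.10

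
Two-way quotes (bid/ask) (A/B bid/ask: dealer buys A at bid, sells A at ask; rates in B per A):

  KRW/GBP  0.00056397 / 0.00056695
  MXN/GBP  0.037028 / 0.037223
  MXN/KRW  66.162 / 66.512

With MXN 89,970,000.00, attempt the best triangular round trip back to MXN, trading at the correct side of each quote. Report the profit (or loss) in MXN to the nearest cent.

Net profit: MXN 218,460.93

Best loop MXN → KRW → GBP → MXN:
MXN 89,970,000.00 × 66.162 (sell MXN at bid) = KRW 5,952,595,140
KRW 5,952,595,140 × 0.00056397 (sell KRW at bid) = GBP 3,357,085.08
GBP 3,357,085.08 ÷ 0.037223 (buy MXN at ask) = MXN 90,188,460.93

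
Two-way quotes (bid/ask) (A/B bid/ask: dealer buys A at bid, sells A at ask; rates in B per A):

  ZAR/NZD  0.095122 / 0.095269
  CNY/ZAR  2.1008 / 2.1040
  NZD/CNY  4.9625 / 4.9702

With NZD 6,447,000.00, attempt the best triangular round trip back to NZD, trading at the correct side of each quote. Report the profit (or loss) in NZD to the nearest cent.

Best loop NZD → ZAR → CNY → NZD:
NZD 6,447,000.00 ÷ 0.095269 (buy ZAR at ask) = ZAR 67,671,540.59
ZAR 67,671,540.59 ÷ 2.1040 (buy CNY at ask) = CNY 32,163,279.75
CNY 32,163,279.75 ÷ 4.9702 (buy NZD at ask) = NZD 6,471,224.45

Net profit: NZD 24,224.45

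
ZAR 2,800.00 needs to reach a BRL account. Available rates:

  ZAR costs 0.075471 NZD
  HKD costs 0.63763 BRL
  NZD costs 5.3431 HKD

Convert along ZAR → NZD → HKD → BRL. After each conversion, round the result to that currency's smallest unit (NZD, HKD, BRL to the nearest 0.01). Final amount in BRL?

BRL 719.95

ZAR 2,800.00 × 0.075471 = NZD 211.32
NZD 211.32 × 5.3431 = HKD 1,129.10
HKD 1,129.10 × 0.63763 = BRL 719.95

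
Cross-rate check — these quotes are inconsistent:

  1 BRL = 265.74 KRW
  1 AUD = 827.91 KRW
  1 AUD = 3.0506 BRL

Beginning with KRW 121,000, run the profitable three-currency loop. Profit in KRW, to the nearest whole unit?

Profitable loop is KRW → BRL → AUD → KRW:
KRW 121,000 ÷ 265.74 = BRL 455.33
BRL 455.33 ÷ 3.0506 = AUD 149.26
AUD 149.26 × 827.91 = KRW 123,574
Profit = KRW 123,574 − KRW 121,000

Profit: KRW 2,574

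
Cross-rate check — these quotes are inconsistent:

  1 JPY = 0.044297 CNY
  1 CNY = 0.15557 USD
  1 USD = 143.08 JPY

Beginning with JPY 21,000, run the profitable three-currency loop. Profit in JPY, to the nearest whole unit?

Profitable loop is JPY → USD → CNY → JPY:
JPY 21,000 ÷ 143.08 = USD 146.77
USD 146.77 ÷ 0.15557 = CNY 943.44
CNY 943.44 ÷ 0.044297 = JPY 21,298
Profit = JPY 21,298 − JPY 21,000

Profit: JPY 298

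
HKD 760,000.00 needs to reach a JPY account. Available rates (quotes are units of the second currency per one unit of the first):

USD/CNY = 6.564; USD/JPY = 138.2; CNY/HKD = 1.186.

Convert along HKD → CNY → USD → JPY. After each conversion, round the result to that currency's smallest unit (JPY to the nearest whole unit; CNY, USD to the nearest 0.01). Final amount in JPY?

JPY 13,491,753

HKD 760,000.00 ÷ 1.186 = CNY 640,809.44
CNY 640,809.44 ÷ 6.564 = USD 97,624.84
USD 97,624.84 × 138.2 = JPY 13,491,753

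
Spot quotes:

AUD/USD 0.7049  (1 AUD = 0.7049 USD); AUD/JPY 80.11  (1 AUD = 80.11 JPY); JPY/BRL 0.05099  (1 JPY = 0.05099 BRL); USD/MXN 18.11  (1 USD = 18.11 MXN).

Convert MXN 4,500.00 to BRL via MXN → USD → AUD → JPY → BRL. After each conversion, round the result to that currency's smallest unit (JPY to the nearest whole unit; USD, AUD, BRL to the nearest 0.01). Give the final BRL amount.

MXN 4,500.00 ÷ 18.11 = USD 248.48
USD 248.48 ÷ 0.7049 = AUD 352.50
AUD 352.50 × 80.11 = JPY 28,239
JPY 28,239 × 0.05099 = BRL 1,439.91

BRL 1,439.91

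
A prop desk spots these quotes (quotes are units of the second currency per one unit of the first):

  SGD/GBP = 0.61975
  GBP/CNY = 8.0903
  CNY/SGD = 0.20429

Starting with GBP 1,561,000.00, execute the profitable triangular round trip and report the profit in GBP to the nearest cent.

Profitable loop is GBP → CNY → SGD → GBP:
GBP 1,561,000.00 × 8.0903 = CNY 12,628,958.30
CNY 12,628,958.30 × 0.20429 = SGD 2,579,969.89
SGD 2,579,969.89 × 0.61975 = GBP 1,598,936.34
Profit = GBP 1,598,936.34 − GBP 1,561,000.00

Profit: GBP 37,936.34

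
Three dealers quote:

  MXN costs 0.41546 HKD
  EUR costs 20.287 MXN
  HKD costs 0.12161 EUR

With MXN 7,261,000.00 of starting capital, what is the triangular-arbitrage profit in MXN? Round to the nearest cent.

Profit: MXN 181,395.94

Profitable loop is MXN → HKD → EUR → MXN:
MXN 7,261,000.00 × 0.41546 = HKD 3,016,655.06
HKD 3,016,655.06 × 0.12161 = EUR 366,855.42
EUR 366,855.42 × 20.287 = MXN 7,442,395.94
Profit = MXN 7,442,395.94 − MXN 7,261,000.00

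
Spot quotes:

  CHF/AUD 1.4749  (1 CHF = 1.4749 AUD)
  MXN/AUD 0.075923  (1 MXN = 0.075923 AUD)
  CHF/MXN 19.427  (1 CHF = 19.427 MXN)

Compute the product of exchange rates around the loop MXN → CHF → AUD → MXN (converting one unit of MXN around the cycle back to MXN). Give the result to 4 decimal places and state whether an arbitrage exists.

1.0000 (no arbitrage)

Around MXN → CHF → AUD → MXN: 1 ÷ 19.427 × 1.4749 ÷ 0.075923 = 0.999962
Product ≈ 1 (deviation 0.004%, within rounding noise).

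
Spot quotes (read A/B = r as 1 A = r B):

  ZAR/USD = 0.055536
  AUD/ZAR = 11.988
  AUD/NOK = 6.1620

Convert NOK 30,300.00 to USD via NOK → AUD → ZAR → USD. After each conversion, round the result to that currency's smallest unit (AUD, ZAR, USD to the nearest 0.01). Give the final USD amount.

USD 3,273.72

NOK 30,300.00 ÷ 6.1620 = AUD 4,917.23
AUD 4,917.23 × 11.988 = ZAR 58,947.75
ZAR 58,947.75 × 0.055536 = USD 3,273.72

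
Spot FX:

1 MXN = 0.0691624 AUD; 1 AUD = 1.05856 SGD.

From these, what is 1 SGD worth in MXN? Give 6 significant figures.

SGD/MXN = 13.6589

1 SGD ÷ 1.05856 = 0.94468 AUD
0.94468 AUD ÷ 0.0691624 = 13.6589 MXN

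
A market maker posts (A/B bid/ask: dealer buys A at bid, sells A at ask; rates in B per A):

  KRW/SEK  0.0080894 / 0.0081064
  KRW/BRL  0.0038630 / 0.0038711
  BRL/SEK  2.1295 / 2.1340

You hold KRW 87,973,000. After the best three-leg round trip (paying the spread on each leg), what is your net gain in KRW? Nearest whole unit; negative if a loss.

Net profit: KRW 1,300,739

Best loop KRW → BRL → SEK → KRW:
KRW 87,973,000 × 0.0038630 (sell KRW at bid) = BRL 339,839.70
BRL 339,839.70 × 2.1295 (sell BRL at bid) = SEK 723,688.64
SEK 723,688.64 ÷ 0.0081064 (buy KRW at ask) = KRW 89,273,739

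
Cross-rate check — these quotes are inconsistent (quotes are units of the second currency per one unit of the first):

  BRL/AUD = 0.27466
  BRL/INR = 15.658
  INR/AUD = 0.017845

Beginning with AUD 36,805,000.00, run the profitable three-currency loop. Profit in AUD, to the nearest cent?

Profit: AUD 637,449.04

Profitable loop is AUD → BRL → INR → AUD:
AUD 36,805,000.00 ÷ 0.27466 = BRL 134,002,038.88
BRL 134,002,038.88 × 15.658 = INR 2,098,203,924.85
INR 2,098,203,924.85 × 0.017845 = AUD 37,442,449.04
Profit = AUD 37,442,449.04 − AUD 36,805,000.00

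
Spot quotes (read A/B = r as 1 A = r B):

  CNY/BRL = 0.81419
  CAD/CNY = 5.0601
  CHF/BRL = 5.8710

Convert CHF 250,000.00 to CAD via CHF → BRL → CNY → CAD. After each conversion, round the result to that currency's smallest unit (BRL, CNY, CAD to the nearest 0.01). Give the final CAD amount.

CAD 356,260.13

CHF 250,000.00 × 5.8710 = BRL 1,467,750.00
BRL 1,467,750.00 ÷ 0.81419 = CNY 1,802,711.90
CNY 1,802,711.90 ÷ 5.0601 = CAD 356,260.13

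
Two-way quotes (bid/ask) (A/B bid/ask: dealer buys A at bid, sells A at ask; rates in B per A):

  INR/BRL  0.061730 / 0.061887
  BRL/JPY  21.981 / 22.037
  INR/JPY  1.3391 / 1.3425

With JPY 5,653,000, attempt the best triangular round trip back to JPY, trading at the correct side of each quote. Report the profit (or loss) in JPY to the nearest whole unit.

Best loop JPY → INR → BRL → JPY:
JPY 5,653,000 ÷ 1.3425 (buy INR at ask) = INR 4,210,800.74
INR 4,210,800.74 × 0.061730 (sell INR at bid) = BRL 259,932.73
BRL 259,932.73 × 21.981 (sell BRL at bid) = JPY 5,713,581

Net profit: JPY 60,581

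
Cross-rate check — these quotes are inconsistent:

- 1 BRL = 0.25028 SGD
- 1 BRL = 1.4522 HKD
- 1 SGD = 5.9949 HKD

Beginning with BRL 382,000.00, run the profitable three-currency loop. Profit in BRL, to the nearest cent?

Profitable loop is BRL → SGD → HKD → BRL:
BRL 382,000.00 × 0.25028 = SGD 95,606.96
SGD 95,606.96 × 5.9949 = HKD 573,154.16
HKD 573,154.16 ÷ 1.4522 = BRL 394,679.91
Profit = BRL 394,679.91 − BRL 382,000.00

Profit: BRL 12,679.91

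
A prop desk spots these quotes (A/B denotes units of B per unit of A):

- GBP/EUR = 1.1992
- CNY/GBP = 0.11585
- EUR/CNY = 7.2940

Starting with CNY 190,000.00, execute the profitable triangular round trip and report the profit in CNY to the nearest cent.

Profitable loop is CNY → GBP → EUR → CNY:
CNY 190,000.00 × 0.11585 = GBP 22,011.50
GBP 22,011.50 × 1.1992 = EUR 26,396.19
EUR 26,396.19 × 7.2940 = CNY 192,533.82
Profit = CNY 192,533.82 − CNY 190,000.00

Profit: CNY 2,533.82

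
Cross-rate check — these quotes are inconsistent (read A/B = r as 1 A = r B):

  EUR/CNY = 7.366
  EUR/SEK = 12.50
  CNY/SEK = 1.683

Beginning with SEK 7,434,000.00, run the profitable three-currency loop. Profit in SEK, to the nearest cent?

Profitable loop is SEK → CNY → EUR → SEK:
SEK 7,434,000.00 ÷ 1.683 = CNY 4,417,112.30
CNY 4,417,112.30 ÷ 7.366 = EUR 599,662.27
EUR 599,662.27 × 12.50 = SEK 7,495,778.41
Profit = SEK 7,495,778.41 − SEK 7,434,000.00

Profit: SEK 61,778.41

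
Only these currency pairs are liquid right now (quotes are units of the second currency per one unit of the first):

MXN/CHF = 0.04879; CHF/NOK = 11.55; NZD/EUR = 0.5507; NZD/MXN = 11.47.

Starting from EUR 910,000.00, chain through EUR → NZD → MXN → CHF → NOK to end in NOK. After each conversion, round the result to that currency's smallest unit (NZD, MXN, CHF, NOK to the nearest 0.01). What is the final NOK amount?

NOK 10,680,769.41

EUR 910,000.00 ÷ 0.5507 = NZD 1,652,442.35
NZD 1,652,442.35 × 11.47 = MXN 18,953,513.75
MXN 18,953,513.75 × 0.04879 = CHF 924,741.94
CHF 924,741.94 × 11.55 = NOK 10,680,769.41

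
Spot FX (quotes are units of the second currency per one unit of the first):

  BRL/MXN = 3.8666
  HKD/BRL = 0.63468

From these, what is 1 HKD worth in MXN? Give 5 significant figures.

HKD/MXN = 2.4541

1 HKD × 0.63468 = 0.63468 BRL
0.63468 BRL × 3.8666 = 2.45405 MXN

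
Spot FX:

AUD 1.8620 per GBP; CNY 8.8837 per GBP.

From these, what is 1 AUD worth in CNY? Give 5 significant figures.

1 AUD ÷ 1.8620 = 0.537057 GBP
0.537057 GBP × 8.8837 = 4.77105 CNY

AUD/CNY = 4.7711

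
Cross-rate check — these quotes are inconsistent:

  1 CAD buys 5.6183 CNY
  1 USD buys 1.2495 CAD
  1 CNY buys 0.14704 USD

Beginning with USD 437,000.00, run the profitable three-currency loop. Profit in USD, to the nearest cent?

Profit: USD 14,084.72

Profitable loop is USD → CAD → CNY → USD:
USD 437,000.00 × 1.2495 = CAD 546,031.50
CAD 546,031.50 × 5.6183 = CNY 3,067,768.78
CNY 3,067,768.78 × 0.14704 = USD 451,084.72
Profit = USD 451,084.72 − USD 437,000.00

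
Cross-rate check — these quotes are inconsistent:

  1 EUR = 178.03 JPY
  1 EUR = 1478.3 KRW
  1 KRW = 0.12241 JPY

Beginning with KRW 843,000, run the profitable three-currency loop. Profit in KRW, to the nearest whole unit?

Profit: KRW 13,868

Profitable loop is KRW → JPY → EUR → KRW:
KRW 843,000 × 0.12241 = JPY 103,192
JPY 103,192 ÷ 178.03 = EUR 579.63
EUR 579.63 × 1478.3 = KRW 856,868
Profit = KRW 856,868 − KRW 843,000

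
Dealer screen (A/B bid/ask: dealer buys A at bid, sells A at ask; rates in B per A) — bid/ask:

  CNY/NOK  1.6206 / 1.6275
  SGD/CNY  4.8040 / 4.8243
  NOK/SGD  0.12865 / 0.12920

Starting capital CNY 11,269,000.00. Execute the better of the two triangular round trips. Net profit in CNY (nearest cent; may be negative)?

Best loop CNY → NOK → SGD → CNY:
CNY 11,269,000.00 × 1.6206 (sell CNY at bid) = NOK 18,262,541.40
NOK 18,262,541.40 × 0.12865 (sell NOK at bid) = SGD 2,349,475.95
SGD 2,349,475.95 × 4.8040 (sell SGD at bid) = CNY 11,286,882.47

Net profit: CNY 17,882.47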